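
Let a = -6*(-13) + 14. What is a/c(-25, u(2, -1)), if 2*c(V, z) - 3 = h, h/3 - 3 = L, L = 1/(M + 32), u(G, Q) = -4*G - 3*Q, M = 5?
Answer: 6808/447 ≈ 15.230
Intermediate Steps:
L = 1/37 (L = 1/(5 + 32) = 1/37 ≈ 0.027027)
a = 92 (a = 78 + 14 = 92)
h = 336/37 (h = 9 + 3*(1/37) = 9 + 3/37 = 336/37 ≈ 9.0811)
c(V, z) = 447/74 (c(V, z) = 3/2 + (1/2)*(336/37) = 3/2 + 168/37 = 447/74)
a/c(-25, u(2, -1)) = 92/(447/74) = 92*(74/447) = 6808/447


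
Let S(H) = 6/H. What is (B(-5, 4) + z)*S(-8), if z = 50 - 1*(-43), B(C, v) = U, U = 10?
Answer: -309/4 ≈ -77.250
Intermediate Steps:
B(C, v) = 10
z = 93 (z = 50 + 43 = 93)
(B(-5, 4) + z)*S(-8) = (10 + 93)*(6/(-8)) = 103*(6*(-⅛)) = 103*(-¾) = -309/4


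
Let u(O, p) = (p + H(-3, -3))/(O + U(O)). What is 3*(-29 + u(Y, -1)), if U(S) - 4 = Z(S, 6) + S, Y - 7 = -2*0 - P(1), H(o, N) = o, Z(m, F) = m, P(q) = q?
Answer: -963/11 ≈ -87.545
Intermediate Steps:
Y = 6 (Y = 7 + (-2*0 - 1*1) = 7 + (0 - 1) = 7 - 1 = 6)
U(S) = 4 + 2*S (U(S) = 4 + (S + S) = 4 + 2*S)
u(O, p) = (-3 + p)/(4 + 3*O) (u(O, p) = (p - 3)/(O + (4 + 2*O)) = (-3 + p)/(4 + 3*O))
3*(-29 + u(Y, -1)) = 3*(-29 + (-3 - 1)/(4 + 3*6)) = 3*(-29 - 4/(4 + 18)) = 3*(-29 - 4/22) = 3*(-29 + (1/22)*(-4)) = 3*(-29 - 2/11) = 3*(-321/11) = -963/11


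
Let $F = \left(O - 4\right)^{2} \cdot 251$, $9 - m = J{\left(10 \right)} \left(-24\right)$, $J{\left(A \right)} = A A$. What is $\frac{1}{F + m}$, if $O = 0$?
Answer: $\frac{1}{6425} \approx 0.00015564$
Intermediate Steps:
$J{\left(A \right)} = A^{2}$
$m = 2409$ ($m = 9 - 10^{2} \left(-24\right) = 9 - 100 \left(-24\right) = 9 - -2400 = 9 + 2400 = 2409$)
$F = 4016$ ($F = \left(0 - 4\right)^{2} \cdot 251 = \left(-4\right)^{2} \cdot 251 = 16 \cdot 251 = 4016$)
$\frac{1}{F + m} = \frac{1}{4016 + 2409} = \frac{1}{6425}$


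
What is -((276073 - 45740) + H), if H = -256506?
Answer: 26173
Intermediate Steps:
-((276073 - 45740) + H) = -((276073 - 45740) - 256506) = -(230333 - 256506) = -1*(-26173) = 26173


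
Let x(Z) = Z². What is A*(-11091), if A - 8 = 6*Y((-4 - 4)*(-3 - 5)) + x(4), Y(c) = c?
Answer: -4525128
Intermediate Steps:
A = 408 (A = 8 + (6*((-4 - 4)*(-3 - 5)) + 4²) = 8 + (6*(-8*(-8)) + 16) = 8 + (6*64 + 16) = 8 + (384 + 16) = 8 + 400 = 408)
A*(-11091) = 408*(-11091) = -4525128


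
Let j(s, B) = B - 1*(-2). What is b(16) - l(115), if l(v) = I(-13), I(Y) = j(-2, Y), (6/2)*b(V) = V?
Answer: 49/3 ≈ 16.333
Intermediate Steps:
b(V) = V/3
j(s, B) = 2 + B (j(s, B) = B + 2 = 2 + B)
I(Y) = 2 + Y
l(v) = -11 (l(v) = 2 - 13 = -11)
b(16) - l(115) = (⅓)*16 - 1*(-11) = 16/3 + 11 = 49/3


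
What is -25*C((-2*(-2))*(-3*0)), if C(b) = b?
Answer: 0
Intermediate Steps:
-25*C((-2*(-2))*(-3*0)) = -25*(-2*(-2))*(-3*0) = -100*0 = -25*0 = 0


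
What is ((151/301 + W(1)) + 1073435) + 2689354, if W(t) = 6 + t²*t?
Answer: 1132601747/301 ≈ 3.7628e+6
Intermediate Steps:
W(t) = 6 + t³
((151/301 + W(1)) + 1073435) + 2689354 = ((151/301 + (6 + 1³)) + 1073435) + 2689354 = ((151*(1/301) + (6 + 1)) + 1073435) + 2689354 = ((151/301 + 7) + 1073435) + 2689354 = (2258/301 + 1073435) + 2689354 = 323106193/301 + 2689354 = 1132601747/301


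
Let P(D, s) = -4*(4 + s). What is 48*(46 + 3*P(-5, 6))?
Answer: -3552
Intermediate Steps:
P(D, s) = -16 - 4*s
48*(46 + 3*P(-5, 6)) = 48*(46 + 3*(-16 - 4*6)) = 48*(46 + 3*(-16 - 24)) = 48*(46 + 3*(-40)) = 48*(46 - 120) = 48*(-74) = -3552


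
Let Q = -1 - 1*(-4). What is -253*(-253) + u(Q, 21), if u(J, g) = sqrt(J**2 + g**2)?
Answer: 64009 + 15*sqrt(2) ≈ 64030.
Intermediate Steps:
Q = 3 (Q = -1 + 4 = 3)
-253*(-253) + u(Q, 21) = -253*(-253) + sqrt(3**2 + 21**2) = 64009 + sqrt(9 + 441) = 64009 + sqrt(450) = 64009 + 15*sqrt(2)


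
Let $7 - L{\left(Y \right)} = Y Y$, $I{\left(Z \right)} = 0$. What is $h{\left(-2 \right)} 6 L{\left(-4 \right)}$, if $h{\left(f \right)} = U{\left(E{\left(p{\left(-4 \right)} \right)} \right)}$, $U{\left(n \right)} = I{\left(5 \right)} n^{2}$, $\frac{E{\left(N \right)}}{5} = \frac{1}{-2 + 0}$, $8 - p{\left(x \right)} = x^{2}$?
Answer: $0$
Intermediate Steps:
$p{\left(x \right)} = 8 - x^{2}$
$E{\left(N \right)} = - \frac{5}{2}$ ($E{\left(N \right)} = \frac{5}{-2 + 0} = \frac{5}{-2} = 5 \left(- \frac{1}{2}\right) = - \frac{5}{2}$)
$U{\left(n \right)} = 0$ ($U{\left(n \right)} = 0 n^{2} = 0$)
$h{\left(f \right)} = 0$
$L{\left(Y \right)} = 7 - Y^{2}$ ($L{\left(Y \right)} = 7 - Y Y = 7 - Y^{2}$)
$h{\left(-2 \right)} 6 L{\left(-4 \right)} = 0 \cdot 6 \left(7 - \left(-4\right)^{2}\right) = 0 \left(7 - 16\right) = 0 \left(-9\right) = 0$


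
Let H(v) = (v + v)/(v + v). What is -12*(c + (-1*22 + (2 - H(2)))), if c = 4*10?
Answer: -228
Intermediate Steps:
H(v) = 1 (H(v) = (2*v)/((2*v)) = (2*v)*(1/(2*v)) = 1)
c = 40
-12*(c + (-1*22 + (2 - H(2)))) = -12*(40 + (-1*22 + (2 - 1*1))) = -12*(40 + (-22 + (2 - 1))) = -12*(40 + (-22 + 1)) = -12*(40 - 21) = -12*19 = -228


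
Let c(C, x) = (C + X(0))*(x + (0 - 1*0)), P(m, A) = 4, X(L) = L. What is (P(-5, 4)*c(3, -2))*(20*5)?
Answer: -2400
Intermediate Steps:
c(C, x) = C*x (c(C, x) = (C + 0)*(x + (0 - 1*0)) = C*(x + (0 + 0)) = C*(x + 0) = C*x)
(P(-5, 4)*c(3, -2))*(20*5) = (4*(3*(-2)))*(20*5) = (4*(-6))*100 = -24*100 = -2400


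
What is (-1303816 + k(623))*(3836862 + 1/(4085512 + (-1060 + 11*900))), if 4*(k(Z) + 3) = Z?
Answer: -81919401507990986525/16377408 ≈ -5.0020e+12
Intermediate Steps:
k(Z) = -3 + Z/4
(-1303816 + k(623))*(3836862 + 1/(4085512 + (-1060 + 11*900))) = (-1303816 + (-3 + (1/4)*623))*(3836862 + 1/(4085512 + (-1060 + 11*900))) = (-1303816 + (-3 + 623/4))*(3836862 + 1/(4085512 + (-1060 + 9900))) = (-1303816 + 611/4)*(3836862 + 1/(4085512 + 8840)) = -5214653*(3836862 + 1/4094352)/4 = -5214653/4*15709463603425/4094352 = -81919401507990986525/16377408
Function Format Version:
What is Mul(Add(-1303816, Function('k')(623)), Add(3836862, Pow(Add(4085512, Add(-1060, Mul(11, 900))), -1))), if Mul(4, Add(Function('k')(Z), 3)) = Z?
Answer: Rational(-81919401507990986525, 16377408) ≈ -5.0020e+12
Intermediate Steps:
Function('k')(Z) = Add(-3, Mul(Rational(1, 4), Z))
Mul(Add(-1303816, Function('k')(623)), Add(3836862, Pow(Add(4085512, Add(-1060, Mul(11, 900))), -1))) = Mul(Add(-1303816, Add(-3, Mul(Rational(1, 4), 623))), Add(3836862, Pow(Add(4085512, Add(-1060, Mul(11, 900))), -1))) = Mul(Add(-1303816, Add(-3, Rational(623, 4))), Add(3836862, Pow(Add(4085512, Add(-1060, 9900)), -1))) = Mul(Add(-1303816, Rational(611, 4)), Add(3836862, Pow(Add(4085512, 8840), -1))) = Mul(Rational(-5214653, 4), Add(3836862, Pow(4094352, -1))) = Mul(Rational(-5214653, 4), Add(3836862, Rational(1, 4094352))) = Mul(Rational(-5214653, 4), Rational(15709463603425, 4094352)) = Rational(-81919401507990986525, 16377408)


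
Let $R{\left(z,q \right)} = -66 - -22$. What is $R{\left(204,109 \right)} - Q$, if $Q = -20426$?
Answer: $20382$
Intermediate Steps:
$R{\left(z,q \right)} = -44$ ($R{\left(z,q \right)} = -66 + 22 = -44$)
$R{\left(204,109 \right)} - Q = -44 - -20426 = -44 + 20426 = 20382$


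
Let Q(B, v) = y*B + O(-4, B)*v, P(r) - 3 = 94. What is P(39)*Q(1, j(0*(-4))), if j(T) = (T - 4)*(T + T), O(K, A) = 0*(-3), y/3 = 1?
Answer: 291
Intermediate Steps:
P(r) = 97 (P(r) = 3 + 94 = 97)
y = 3 (y = 3*1 = 3)
O(K, A) = 0
j(T) = 2*T*(-4 + T) (j(T) = (-4 + T)*(2*T) = 2*T*(-4 + T))
Q(B, v) = 3*B (Q(B, v) = 3*B + 0*v = 3*B + 0 = 3*B)
P(39)*Q(1, j(0*(-4))) = 97*(3*1) = 97*3 = 291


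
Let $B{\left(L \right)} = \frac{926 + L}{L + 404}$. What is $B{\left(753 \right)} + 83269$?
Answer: $\frac{96343912}{1157} \approx 83271.0$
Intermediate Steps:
$B{\left(L \right)} = \frac{926 + L}{404 + L}$
$B{\left(753 \right)} + 83269 = \frac{926 + 753}{404 + 753} + 83269 = \frac{1}{1157} \cdot 1679 + 83269 = \frac{1679}{1157} + 83269 = \frac{96343912}{1157}$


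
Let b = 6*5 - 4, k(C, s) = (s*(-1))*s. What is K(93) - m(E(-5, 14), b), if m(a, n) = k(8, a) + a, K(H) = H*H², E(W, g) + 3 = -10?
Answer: 804539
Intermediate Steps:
k(C, s) = -s² (k(C, s) = (-s)*s = -s²)
E(W, g) = -13 (E(W, g) = -3 - 10 = -13)
K(H) = H³
b = 26 (b = 30 - 4 = 26)
m(a, n) = a - a² (m(a, n) = -a² + a = a - a²)
K(93) - m(E(-5, 14), b) = 93³ - (-13)*(1 - 1*(-13)) = 804357 - (-13)*(1 + 13) = 804357 - (-13)*14 = 804357 - 1*(-182) = 804357 + 182 = 804539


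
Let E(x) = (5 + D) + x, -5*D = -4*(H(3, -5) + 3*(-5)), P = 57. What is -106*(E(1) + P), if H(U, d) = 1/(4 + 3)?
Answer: -189634/35 ≈ -5418.1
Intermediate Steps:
H(U, d) = 1/7
D = -416/35 (D = -(-4)*(1/7 + 3*(-5))/5 = -(-4)*(1/7 - 15)/5 = -(-4)*(-104)/(5*7) = -1/5*416/7 = -416/35 ≈ -11.886)
E(x) = -241/35 + x (E(x) = (5 - 416/35) + x = -241/35 + x)
-106*(E(1) + P) = -106*((-241/35 + 1) + 57) = -106*(-206/35 + 57) = -106*1789/35 = -189634/35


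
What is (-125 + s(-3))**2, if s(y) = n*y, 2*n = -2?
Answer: 14884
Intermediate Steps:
n = -1 (n = (1/2)*(-2) = -1)
s(y) = -y
(-125 + s(-3))**2 = (-125 - 1*(-3))**2 = (-125 + 3)**2 = (-122)**2 = 14884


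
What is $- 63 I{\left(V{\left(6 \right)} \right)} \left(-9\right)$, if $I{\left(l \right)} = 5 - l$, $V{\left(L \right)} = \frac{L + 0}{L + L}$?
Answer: $\frac{5103}{2} \approx 2551.5$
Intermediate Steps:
$V{\left(L \right)} = \frac{1}{2}$ ($V{\left(L \right)} = \frac{L}{2 L} = L \frac{1}{2 L} = \frac{1}{2}$)
$- 63 I{\left(V{\left(6 \right)} \right)} \left(-9\right) = - 63 \left(5 - \frac{1}{2}\right) \left(-9\right) = \left(-63\right) \frac{9}{2} \left(-9\right) = \left(- \frac{567}{2}\right) \left(-9\right) = \frac{5103}{2}$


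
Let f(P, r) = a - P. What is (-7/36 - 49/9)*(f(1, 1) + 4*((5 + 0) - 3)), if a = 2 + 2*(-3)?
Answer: -203/12 ≈ -16.917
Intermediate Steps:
a = -4 (a = 2 - 6 = -4)
f(P, r) = -4 - P
(-7/36 - 49/9)*(f(1, 1) + 4*((5 + 0) - 3)) = (-7/36 - 49/9)*((-4 - 1*1) + 4*((5 + 0) - 3)) = (-7*1/36 - 49*⅑)*((-4 - 1) + 4*(5 - 3)) = (-7/36 - 49/9)*(-5 + 4*2) = -203*(-5 + 8)/36 = -203/36*3 = -203/12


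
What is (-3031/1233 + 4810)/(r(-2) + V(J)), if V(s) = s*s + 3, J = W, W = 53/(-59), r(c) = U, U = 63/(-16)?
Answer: -330149123504/8965143 ≈ -36826.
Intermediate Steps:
U = -63/16 (U = 63*(-1/16) = -63/16 ≈ -3.9375)
r(c) = -63/16
W = -53/59 (W = 53*(-1/59) = -53/59 ≈ -0.89830)
J = -53/59 ≈ -0.89830
V(s) = 3 + s² (V(s) = s² + 3 = 3 + s²)
(-3031/1233 + 4810)/(r(-2) + V(J)) = (-3031/1233 + 4810)/(-63/16 + (3 + (-53/59)²)) = (-3031*1/1233 + 4810)/(-63/16 + (3 + 2809/3481)) = (-3031/1233 + 4810)/(-63/16 + 13252/3481) = 5927699/(1233*(-7271/55696)) = (5927699/1233)*(-55696/7271) = -330149123504/8965143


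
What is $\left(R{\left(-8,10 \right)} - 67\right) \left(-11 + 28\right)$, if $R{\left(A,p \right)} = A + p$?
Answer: $-1105$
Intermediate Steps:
$\left(R{\left(-8,10 \right)} - 67\right) \left(-11 + 28\right) = \left(\left(-8 + 10\right) - 67\right) \left(-11 + 28\right) = \left(2 - 67\right) 17 = \left(-65\right) 17 = -1105$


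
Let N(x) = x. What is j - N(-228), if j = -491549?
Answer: -491321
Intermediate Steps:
j - N(-228) = -491549 - 1*(-228) = -491549 + 228 = -491321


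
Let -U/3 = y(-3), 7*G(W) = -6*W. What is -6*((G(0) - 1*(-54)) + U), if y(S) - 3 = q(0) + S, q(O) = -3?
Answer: -378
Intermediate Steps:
G(W) = -6*W/7 (G(W) = (-6*W)/7 = -6*W/7)
y(S) = S (y(S) = 3 + (-3 + S) = S)
U = 9 (U = -3*(-3) = 9)
-6*((G(0) - 1*(-54)) + U) = -6*((-6/7*0 - 1*(-54)) + 9) = -6*((0 + 54) + 9) = -6*(54 + 9) = -6*63 = -378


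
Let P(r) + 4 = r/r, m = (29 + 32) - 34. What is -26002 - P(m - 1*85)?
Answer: -25999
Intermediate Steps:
m = 27 (m = 61 - 34 = 27)
P(r) = -3 (P(r) = -4 + r/r = -4 + 1 = -3)
-26002 - P(m - 1*85) = -26002 - 1*(-3) = -26002 + 3 = -25999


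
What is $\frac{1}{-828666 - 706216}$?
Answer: $- \frac{1}{1534882} \approx -6.5152 \cdot 10^{-7}$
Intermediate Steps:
$\frac{1}{-828666 - 706216} = \frac{1}{-1534882} = - \frac{1}{1534882}$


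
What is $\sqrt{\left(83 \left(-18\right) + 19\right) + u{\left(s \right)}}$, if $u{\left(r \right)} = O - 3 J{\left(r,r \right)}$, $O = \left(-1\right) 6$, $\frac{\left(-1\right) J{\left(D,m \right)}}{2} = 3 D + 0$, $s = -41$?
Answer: $i \sqrt{2219} \approx 47.106 i$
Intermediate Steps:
$J{\left(D,m \right)} = - 6 D$ ($J{\left(D,m \right)} = - 2 \left(3 D + 0\right) = - 2 \cdot 3 D = - 6 D$)
$O = -6$
$u{\left(r \right)} = -6 + 18 r$ ($u{\left(r \right)} = -6 - 3 \left(- 6 r\right) = -6 + 18 r$)
$\sqrt{\left(83 \left(-18\right) + 19\right) + u{\left(s \right)}} = \sqrt{\left(83 \left(-18\right) + 19\right) + \left(-6 + 18 \left(-41\right)\right)} = \sqrt{\left(-1494 + 19\right) - 744} = \sqrt{-1475 - 744} = \sqrt{-2219} = i \sqrt{2219}$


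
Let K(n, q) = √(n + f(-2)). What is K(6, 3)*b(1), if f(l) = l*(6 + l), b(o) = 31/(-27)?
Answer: -31*I*√2/27 ≈ -1.6237*I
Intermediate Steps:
b(o) = -31/27 (b(o) = 31*(-1/27) = -31/27)
K(n, q) = √(-8 + n) (K(n, q) = √(n - 2*(6 - 2)) = √(n - 2*4) = √(n - 8) = √(-8 + n))
K(6, 3)*b(1) = √(-8 + 6)*(-31/27) = √(-2)*(-31/27) = (I*√2)*(-31/27) = -31*I*√2/27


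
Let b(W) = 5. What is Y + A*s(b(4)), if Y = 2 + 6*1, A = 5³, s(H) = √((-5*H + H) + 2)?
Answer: 8 + 375*I*√2 ≈ 8.0 + 530.33*I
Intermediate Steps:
s(H) = √(2 - 4*H) (s(H) = √(-4*H + 2) = √(2 - 4*H))
A = 125
Y = 8 (Y = 2 + 6 = 8)
Y + A*s(b(4)) = 8 + 125*√(2 - 4*5) = 8 + 125*√(2 - 20) = 8 + 125*√(-18) = 8 + 125*(3*I*√2) = 8 + 375*I*√2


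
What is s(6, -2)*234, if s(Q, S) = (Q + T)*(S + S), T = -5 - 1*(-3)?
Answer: -3744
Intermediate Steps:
T = -2 (T = -5 + 3 = -2)
s(Q, S) = 2*S*(-2 + Q) (s(Q, S) = (Q - 2)*(S + S) = (-2 + Q)*(2*S) = 2*S*(-2 + Q))
s(6, -2)*234 = (2*(-2)*(-2 + 6))*234 = (2*(-2)*4)*234 = -16*234 = -3744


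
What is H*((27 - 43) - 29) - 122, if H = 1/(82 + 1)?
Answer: -10171/83 ≈ -122.54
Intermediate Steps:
H = 1/83 ≈ 0.012048
H*((27 - 43) - 29) - 122 = ((27 - 43) - 29)/83 - 122 = (-16 - 29)/83 - 122 = (1/83)*(-45) - 122 = -45/83 - 122 = -10171/83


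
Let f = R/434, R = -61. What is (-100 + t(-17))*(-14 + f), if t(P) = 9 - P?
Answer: 227069/217 ≈ 1046.4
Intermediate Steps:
f = -61/434 ≈ -0.14055
(-100 + t(-17))*(-14 + f) = (-100 + (9 - 1*(-17)))*(-14 - 61/434) = (-100 + (9 + 17))*(-6137/434) = (-100 + 26)*(-6137/434) = -74*(-6137/434) = 227069/217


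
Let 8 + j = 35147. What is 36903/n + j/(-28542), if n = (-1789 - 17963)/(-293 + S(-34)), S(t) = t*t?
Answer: -50537743787/31320088 ≈ -1613.6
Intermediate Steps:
j = 35139 (j = -8 + 35147 = 35139)
S(t) = t²
n = -19752/863 (n = (-1789 - 17963)/(-293 + (-34)²) = -19752/(-293 + 1156) = -19752/863 ≈ -22.888)
36903/n + j/(-28542) = 36903/(-19752/863) + 35139/(-28542) = 36903*(-863/19752) + 35139*(-1/28542) = -10615763/6584 - 11713/9514 = -50537743787/31320088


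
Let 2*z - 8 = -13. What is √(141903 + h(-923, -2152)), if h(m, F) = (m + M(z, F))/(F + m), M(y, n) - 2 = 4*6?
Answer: √5963485834/205 ≈ 376.70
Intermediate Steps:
z = -5/2 (z = 4 + (½)*(-13) = 4 - 13/2 = -5/2 ≈ -2.5000)
M(y, n) = 26 (M(y, n) = 2 + 4*6 = 2 + 24 = 26)
h(m, F) = (26 + m)/(F + m) (h(m, F) = (m + 26)/(F + m) = (26 + m)/(F + m))
√(141903 + h(-923, -2152)) = √(141903 + (26 - 923)/(-2152 - 923)) = √(141903 - 897/(-3075)) = √(141903 - 1/3075*(-897)) = √(141903 + 299/1025) = √(145450874/1025) = √5963485834/205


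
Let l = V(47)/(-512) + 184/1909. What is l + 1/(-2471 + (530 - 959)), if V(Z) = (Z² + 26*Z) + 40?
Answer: -205908449/30809600 ≈ -6.6833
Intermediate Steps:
V(Z) = 40 + Z² + 26*Z
l = -283997/42496 (l = (40 + 47² + 26*47)/(-512) + 184/1909 = (40 + 2209 + 1222)*(-1/512) + 184*(1/1909) = 3471*(-1/512) + 8/83 = -3471/512 + 8/83 = -283997/42496 ≈ -6.6829)
l + 1/(-2471 + (530 - 959)) = -283997/42496 + 1/(-2471 + (530 - 959)) = -283997/42496 + 1/(-2471 - 429) = -283997/42496 + 1/(-2900) = -283997/42496 - 1/2900 = -205908449/30809600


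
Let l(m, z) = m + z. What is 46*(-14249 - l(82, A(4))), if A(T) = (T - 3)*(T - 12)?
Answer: -658858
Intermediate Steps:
A(T) = (-12 + T)*(-3 + T) (A(T) = (-3 + T)*(-12 + T) = (-12 + T)*(-3 + T))
46*(-14249 - l(82, A(4))) = 46*(-14249 - (82 + (36 + 4² - 15*4))) = 46*(-14249 - (82 + (36 + 16 - 60))) = 46*(-14249 - (82 - 8)) = 46*(-14249 - 1*74) = 46*(-14249 - 74) = 46*(-14323) = -658858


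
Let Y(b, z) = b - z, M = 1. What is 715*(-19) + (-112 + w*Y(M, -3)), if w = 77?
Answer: -13389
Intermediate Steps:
715*(-19) + (-112 + w*Y(M, -3)) = 715*(-19) + (-112 + 77*(1 - 1*(-3))) = -13585 + (-112 + 77*(1 + 3)) = -13585 + (-112 + 77*4) = -13585 + (-112 + 308) = -13585 + 196 = -13389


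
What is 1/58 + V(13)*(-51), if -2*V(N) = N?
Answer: 9614/29 ≈ 331.52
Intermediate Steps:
V(N) = -N/2
1/58 + V(13)*(-51) = 1/58 - ½*13*(-51) = 1/58 - 13/2*(-51) = 1/58 + 663/2 = 9614/29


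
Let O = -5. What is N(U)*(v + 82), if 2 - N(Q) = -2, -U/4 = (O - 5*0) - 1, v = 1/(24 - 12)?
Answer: 985/3 ≈ 328.33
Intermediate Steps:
v = 1/12 ≈ 0.083333
U = 24 (U = -4*((-5 - 5*0) - 1) = -4*((-5 + 0) - 1) = -4*(-5 - 1) = -4*(-6) = 24)
N(Q) = 4 (N(Q) = 2 - 1*(-2) = 2 + 2 = 4)
N(U)*(v + 82) = 4*(1/12 + 82) = 4*(985/12) = 985/3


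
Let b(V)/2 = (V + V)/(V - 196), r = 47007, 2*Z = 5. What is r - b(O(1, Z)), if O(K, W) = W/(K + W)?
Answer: 64258589/1367 ≈ 47007.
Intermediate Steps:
Z = 5/2 (Z = (½)*5 = 5/2 ≈ 2.5000)
b(V) = 4*V/(-196 + V) (b(V) = 2*((V + V)/(V - 196)) = 2*((2*V)/(-196 + V)) = 2*(2*V/(-196 + V)) = 4*V/(-196 + V))
r - b(O(1, Z)) = 47007 - 4*5/(2*(1 + 5/2))/(-196 + 5/(2*(1 + 5/2))) = 47007 - 4*5/(2*(7/2))/(-196 + 5/(2*(7/2))) = 47007 - 4*(5/2)*(2/7)/(-196 + (5/2)*(2/7)) = 47007 - 4*5/(7*(-196 + 5/7)) = 47007 - 4*5/(7*(-1367/7)) = 47007 - 4*5*(-7)/(7*1367) = 47007 - 1*(-20/1367) = 47007 + 20/1367 = 64258589/1367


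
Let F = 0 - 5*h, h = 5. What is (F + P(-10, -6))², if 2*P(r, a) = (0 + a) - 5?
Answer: 3721/4 ≈ 930.25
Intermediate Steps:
P(r, a) = -5/2 + a/2 (P(r, a) = ((0 + a) - 5)/2 = (a - 5)/2 = (-5 + a)/2 = -5/2 + a/2)
F = -25 (F = 0 - 5*5 = 0 - 25 = -25)
(F + P(-10, -6))² = (-25 + (-5/2 + (½)*(-6)))² = (-25 + (-5/2 - 3))² = (-25 - 11/2)² = (-61/2)² = 3721/4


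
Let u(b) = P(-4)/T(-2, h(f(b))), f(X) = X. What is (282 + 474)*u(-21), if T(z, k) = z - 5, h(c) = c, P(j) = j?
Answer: 432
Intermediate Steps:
T(z, k) = -5 + z
u(b) = 4/7 (u(b) = -4/(-5 - 2) = -4/(-7) = -4*(-⅐) = 4/7)
(282 + 474)*u(-21) = (282 + 474)*(4/7) = 756*(4/7) = 432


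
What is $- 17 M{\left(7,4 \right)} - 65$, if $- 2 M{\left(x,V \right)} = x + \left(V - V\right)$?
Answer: $- \frac{11}{2} \approx -5.5$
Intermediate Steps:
$M{\left(x,V \right)} = - \frac{x}{2}$ ($M{\left(x,V \right)} = - \frac{x + \left(V - V\right)}{2} = - \frac{x + 0}{2} = - \frac{x}{2}$)
$- 17 M{\left(7,4 \right)} - 65 = - 17 \left(\left(- \frac{1}{2}\right) 7\right) - 65 = \left(-17\right) \left(- \frac{7}{2}\right) - 65 = \frac{119}{2} - 65 = - \frac{11}{2}$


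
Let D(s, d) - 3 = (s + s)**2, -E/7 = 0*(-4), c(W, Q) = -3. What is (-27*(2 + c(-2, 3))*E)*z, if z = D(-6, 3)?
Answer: 0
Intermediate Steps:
E = 0 (E = -0*(-4) = -7*0 = 0)
D(s, d) = 3 + 4*s**2 (D(s, d) = 3 + (s + s)**2 = 3 + (2*s)**2 = 3 + 4*s**2)
z = 147 (z = 3 + 4*(-6)**2 = 3 + 4*36 = 3 + 144 = 147)
(-27*(2 + c(-2, 3))*E)*z = -27*(2 - 3)*0*147 = -(-27)*0*147 = -27*0*147 = 0*147 = 0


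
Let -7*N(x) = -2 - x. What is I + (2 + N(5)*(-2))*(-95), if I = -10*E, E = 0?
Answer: 0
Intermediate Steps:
N(x) = 2/7 + x/7 (N(x) = -(-2 - x)/7 = 2/7 + x/7)
I = 0 (I = -10*0 = 0)
I + (2 + N(5)*(-2))*(-95) = 0 + (2 + (2/7 + (⅐)*5)*(-2))*(-95) = 0 + (2 + (2/7 + 5/7)*(-2))*(-95) = 0 + (2 + 1*(-2))*(-95) = 0 + (2 - 2)*(-95) = 0 + 0*(-95) = 0 + 0 = 0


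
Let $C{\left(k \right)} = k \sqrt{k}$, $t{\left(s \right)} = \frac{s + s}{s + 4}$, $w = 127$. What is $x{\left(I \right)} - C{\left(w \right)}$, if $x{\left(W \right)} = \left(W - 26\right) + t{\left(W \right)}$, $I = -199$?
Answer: $- \frac{43477}{195} - 127 \sqrt{127} \approx -1654.2$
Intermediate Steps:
$t{\left(s \right)} = \frac{2 s}{4 + s}$
$C{\left(k \right)} = k^{\frac{3}{2}}$
$x{\left(W \right)} = -26 + W + \frac{2 W}{4 + W}$ ($x{\left(W \right)} = \left(W - 26\right) + \frac{2 W}{4 + W} = \left(-26 + W\right) + \frac{2 W}{4 + W} = -26 + W + \frac{2 W}{4 + W}$)
$x{\left(I \right)} - C{\left(w \right)} = \frac{-104 + \left(-199\right)^{2} - -3980}{4 - 199} - 127^{\frac{3}{2}} = \frac{-104 + 39601 + 3980}{-195} - 127 \sqrt{127} = \left(- \frac{1}{195}\right) 43477 - 127 \sqrt{127} = - \frac{43477}{195} - 127 \sqrt{127}$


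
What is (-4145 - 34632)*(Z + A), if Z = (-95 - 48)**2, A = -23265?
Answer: 109196032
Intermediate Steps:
Z = 20449 (Z = (-143)**2 = 20449)
(-4145 - 34632)*(Z + A) = (-4145 - 34632)*(20449 - 23265) = -38777*(-2816) = 109196032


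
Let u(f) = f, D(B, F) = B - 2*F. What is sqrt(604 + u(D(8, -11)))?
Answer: sqrt(634) ≈ 25.179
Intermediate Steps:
sqrt(604 + u(D(8, -11))) = sqrt(604 + (8 - 2*(-11))) = sqrt(604 + (8 + 22)) = sqrt(604 + 30) = sqrt(634)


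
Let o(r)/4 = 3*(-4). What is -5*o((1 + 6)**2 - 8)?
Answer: 240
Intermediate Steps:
o(r) = -48 (o(r) = 4*(3*(-4)) = 4*(-12) = -48)
-5*o((1 + 6)**2 - 8) = -5*(-48) = 240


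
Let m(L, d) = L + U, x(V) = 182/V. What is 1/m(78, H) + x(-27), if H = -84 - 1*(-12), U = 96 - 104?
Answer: -12713/1890 ≈ -6.7265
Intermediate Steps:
U = -8
H = -72 (H = -84 + 12 = -72)
m(L, d) = -8 + L (m(L, d) = L - 8 = -8 + L)
1/m(78, H) + x(-27) = 1/(-8 + 78) + 182/(-27) = 1/70 + 182*(-1/27) = 1/70 - 182/27 = -12713/1890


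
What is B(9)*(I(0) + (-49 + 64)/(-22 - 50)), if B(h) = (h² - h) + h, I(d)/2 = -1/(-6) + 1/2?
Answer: 729/8 ≈ 91.125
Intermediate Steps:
I(d) = 4/3 (I(d) = 2*(-1/(-6) + 1/2) = 2*(-1*(-⅙) + 1*(½)) = 2*(⅙ + ½) = 2*(⅔) = 4/3)
B(h) = h²
B(9)*(I(0) + (-49 + 64)/(-22 - 50)) = 9²*(4/3 + (-49 + 64)/(-22 - 50)) = 81*(4/3 + 15/(-72)) = 81*(4/3 + 15*(-1/72)) = 81*(4/3 - 5/24) = 81*(9/8) = 729/8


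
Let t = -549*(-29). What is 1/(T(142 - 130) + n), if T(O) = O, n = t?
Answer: 1/15933 ≈ 6.2763e-5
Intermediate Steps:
t = 15921
n = 15921
1/(T(142 - 130) + n) = 1/((142 - 130) + 15921) = 1/(12 + 15921) = 1/15933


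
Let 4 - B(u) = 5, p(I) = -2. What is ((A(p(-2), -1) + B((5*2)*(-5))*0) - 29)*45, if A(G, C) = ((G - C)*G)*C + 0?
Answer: -1395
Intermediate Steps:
B(u) = -1 (B(u) = 4 - 1*5 = 4 - 5 = -1)
A(G, C) = C*G*(G - C) (A(G, C) = (G*(G - C))*C + 0 = C*G*(G - C) + 0 = C*G*(G - C))
((A(p(-2), -1) + B((5*2)*(-5))*0) - 29)*45 = ((-1*(-2)*(-2 - 1*(-1)) - 1*0) - 29)*45 = ((-1*(-2)*(-2 + 1) + 0) - 29)*45 = ((-1*(-2)*(-1) + 0) - 29)*45 = ((-2 + 0) - 29)*45 = (-2 - 29)*45 = -31*45 = -1395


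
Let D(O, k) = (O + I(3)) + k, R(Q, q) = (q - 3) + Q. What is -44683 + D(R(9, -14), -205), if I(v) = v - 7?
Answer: -44900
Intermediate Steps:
I(v) = -7 + v
R(Q, q) = -3 + Q + q (R(Q, q) = (-3 + q) + Q = -3 + Q + q)
D(O, k) = -4 + O + k (D(O, k) = (O + (-7 + 3)) + k = (O - 4) + k = (-4 + O) + k = -4 + O + k)
-44683 + D(R(9, -14), -205) = -44683 + (-4 + (-3 + 9 - 14) - 205) = -44683 + (-4 - 8 - 205) = -44683 - 217 = -44900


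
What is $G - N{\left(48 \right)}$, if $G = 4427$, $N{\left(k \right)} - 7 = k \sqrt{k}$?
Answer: $4420 - 192 \sqrt{3} \approx 4087.4$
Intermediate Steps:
$N{\left(k \right)} = 7 + k^{\frac{3}{2}}$ ($N{\left(k \right)} = 7 + k \sqrt{k} = 7 + k^{\frac{3}{2}}$)
$G - N{\left(48 \right)} = 4427 - \left(7 + 48^{\frac{3}{2}}\right) = 4427 - \left(7 + 192 \sqrt{3}\right) = 4420 - 192 \sqrt{3}$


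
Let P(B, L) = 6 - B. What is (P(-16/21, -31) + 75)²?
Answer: 2948089/441 ≈ 6685.0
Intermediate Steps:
(P(-16/21, -31) + 75)² = ((6 - (-16)/21) + 75)² = ((6 - 1*(-16/21)) + 75)² = ((6 + 16/21) + 75)² = (142/21 + 75)² = (1717/21)² = 2948089/441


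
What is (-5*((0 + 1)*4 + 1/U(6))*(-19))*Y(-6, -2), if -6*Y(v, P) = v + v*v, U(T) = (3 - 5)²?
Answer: -8075/4 ≈ -2018.8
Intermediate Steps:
U(T) = 4 (U(T) = (-2)² = 4)
Y(v, P) = -v/6 - v²/6 (Y(v, P) = -(v + v*v)/6 = -(v + v²)/6 = -v/6 - v²/6)
(-5*((0 + 1)*4 + 1/U(6))*(-19))*Y(-6, -2) = (-5*((0 + 1)*4 + 1/4)*(-19))*(-⅙*(-6)*(1 - 6)) = (-5*(1*4 + ¼)*(-19))*(-⅙*(-6)*(-5)) = (-5*(4 + ¼)*(-19))*(-5) = (-5*17/4*(-19))*(-5) = -85/4*(-19)*(-5) = (1615/4)*(-5) = -8075/4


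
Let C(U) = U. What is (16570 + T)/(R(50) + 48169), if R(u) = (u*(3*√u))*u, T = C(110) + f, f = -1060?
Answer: -752399780/492247439 + 585750000*√2/492247439 ≈ 0.15434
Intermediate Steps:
T = -950 (T = 110 - 1060 = -950)
R(u) = 3*u^(5/2) (R(u) = (3*u^(3/2))*u = 3*u^(5/2))
(16570 + T)/(R(50) + 48169) = (16570 - 950)/(3*50^(5/2) + 48169) = 15620/(3*(12500*√2) + 48169) = 15620/(37500*√2 + 48169) = 15620/(48169 + 37500*√2)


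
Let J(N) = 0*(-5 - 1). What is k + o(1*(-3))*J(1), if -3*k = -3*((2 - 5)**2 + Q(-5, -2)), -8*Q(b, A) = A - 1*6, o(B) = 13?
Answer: 10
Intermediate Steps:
Q(b, A) = 3/4 - A/8 (Q(b, A) = -(A - 1*6)/8 = -(A - 6)/8 = -(-6 + A)/8 = 3/4 - A/8)
J(N) = 0 (J(N) = 0*(-6) = 0)
k = 10 (k = -(-1)*((2 - 5)**2 + (3/4 - 1/8*(-2))) = -(-1)*((-3)**2 + (3/4 + 1/4)) = -(-1)*(9 + 1) = -(-1)*10 = -1/3*(-30) = 10)
k + o(1*(-3))*J(1) = 10 + 13*0 = 10 + 0 = 10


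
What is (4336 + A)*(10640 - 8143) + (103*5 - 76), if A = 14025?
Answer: 45847856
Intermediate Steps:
(4336 + A)*(10640 - 8143) + (103*5 - 76) = (4336 + 14025)*(10640 - 8143) + (103*5 - 76) = 18361*2497 + (515 - 76) = 45847417 + 439 = 45847856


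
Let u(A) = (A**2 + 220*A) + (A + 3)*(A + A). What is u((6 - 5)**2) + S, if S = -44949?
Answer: -44720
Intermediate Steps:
u(A) = A**2 + 220*A + 2*A*(3 + A) (u(A) = (A**2 + 220*A) + (3 + A)*(2*A) = (A**2 + 220*A) + 2*A*(3 + A) = A**2 + 220*A + 2*A*(3 + A))
u((6 - 5)**2) + S = (6 - 5)**2*(226 + 3*(6 - 5)**2) - 44949 = 1**2*(226 + 3*1**2) - 44949 = 1*(226 + 3*1) - 44949 = 1*(226 + 3) - 44949 = 1*229 - 44949 = 229 - 44949 = -44720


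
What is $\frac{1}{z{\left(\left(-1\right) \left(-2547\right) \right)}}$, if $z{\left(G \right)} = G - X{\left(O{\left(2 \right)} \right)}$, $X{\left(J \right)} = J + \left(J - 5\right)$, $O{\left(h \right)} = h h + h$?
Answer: $\frac{1}{2540} \approx 0.0003937$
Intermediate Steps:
$O{\left(h \right)} = h + h^{2}$ ($O{\left(h \right)} = h^{2} + h = h + h^{2}$)
$X{\left(J \right)} = -5 + 2 J$ ($X{\left(J \right)} = J + \left(J - 5\right) = J + \left(-5 + J\right) = -5 + 2 J$)
$z{\left(G \right)} = -7 + G$ ($z{\left(G \right)} = G - \left(-5 + 2 \cdot 2 \left(1 + 2\right)\right) = G - \left(-5 + 2 \cdot 2 \cdot 3\right) = G - \left(-5 + 2 \cdot 6\right) = G - \left(-5 + 12\right) = G - 7 = -7 + G$)
$\frac{1}{z{\left(\left(-1\right) \left(-2547\right) \right)}} = \frac{1}{-7 - -2547} = \frac{1}{-7 + 2547} = \frac{1}{2540}$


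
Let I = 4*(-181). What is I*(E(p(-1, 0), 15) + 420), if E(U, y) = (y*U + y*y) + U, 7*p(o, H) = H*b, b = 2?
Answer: -466980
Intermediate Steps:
p(o, H) = 2*H/7 (p(o, H) = (H*2)/7 = (2*H)/7 = 2*H/7)
E(U, y) = U + y² + U*y (E(U, y) = (U*y + y²) + U = (y² + U*y) + U = U + y² + U*y)
I = -724
I*(E(p(-1, 0), 15) + 420) = -724*(((2/7)*0 + 15² + ((2/7)*0)*15) + 420) = -724*((0 + 225 + 0*15) + 420) = -724*((0 + 225 + 0) + 420) = -724*(225 + 420) = -724*645 = -466980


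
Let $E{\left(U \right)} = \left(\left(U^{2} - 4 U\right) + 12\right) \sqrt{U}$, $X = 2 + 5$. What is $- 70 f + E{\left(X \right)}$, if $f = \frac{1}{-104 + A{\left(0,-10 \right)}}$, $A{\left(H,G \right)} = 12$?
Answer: $\frac{35}{46} + 33 \sqrt{7} \approx 88.071$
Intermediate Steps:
$X = 7$
$E{\left(U \right)} = \sqrt{U} \left(12 + U^{2} - 4 U\right)$ ($E{\left(U \right)} = \left(12 + U^{2} - 4 U\right) \sqrt{U} = \sqrt{U} \left(12 + U^{2} - 4 U\right)$)
$f = - \frac{1}{92}$ ($f = \frac{1}{-104 + 12} = \frac{1}{-92} = - \frac{1}{92} \approx -0.01087$)
$- 70 f + E{\left(X \right)} = \left(-70\right) \left(- \frac{1}{92}\right) + \sqrt{7} \left(12 + 7^{2} - 28\right) = \frac{35}{46} + \sqrt{7} \left(12 + 49 - 28\right) = \frac{35}{46} + \sqrt{7} \cdot 33 = \frac{35}{46} + 33 \sqrt{7}$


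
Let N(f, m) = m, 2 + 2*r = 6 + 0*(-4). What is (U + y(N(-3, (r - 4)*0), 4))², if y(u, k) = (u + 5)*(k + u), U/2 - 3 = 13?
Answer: 2704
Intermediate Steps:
U = 32 (U = 6 + 2*13 = 6 + 26 = 32)
r = 2 (r = -1 + (6 + 0*(-4))/2 = -1 + (6 + 0)/2 = -1 + (½)*6 = -1 + 3 = 2)
y(u, k) = (5 + u)*(k + u)
(U + y(N(-3, (r - 4)*0), 4))² = (32 + (((2 - 4)*0)² + 5*4 + 5*((2 - 4)*0) + 4*((2 - 4)*0)))² = (32 + ((-2*0)² + 20 + 5*(-2*0) + 4*(-2*0)))² = (32 + (0² + 20 + 5*0 + 4*0))² = (32 + (0 + 20 + 0 + 0))² = (32 + 20)² = 52² = 2704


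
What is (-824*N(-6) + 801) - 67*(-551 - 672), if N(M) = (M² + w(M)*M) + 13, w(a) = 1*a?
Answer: 12702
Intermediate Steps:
w(a) = a
N(M) = 13 + 2*M² (N(M) = (M² + M*M) + 13 = (M² + M²) + 13 = 2*M² + 13 = 13 + 2*M²)
(-824*N(-6) + 801) - 67*(-551 - 672) = (-824*(13 + 2*(-6)²) + 801) - 67*(-551 - 672) = (-824*(13 + 2*36) + 801) - 67*(-1223) = (-824*(13 + 72) + 801) - 1*(-81941) = (-824*85 + 801) + 81941 = (-70040 + 801) + 81941 = -69239 + 81941 = 12702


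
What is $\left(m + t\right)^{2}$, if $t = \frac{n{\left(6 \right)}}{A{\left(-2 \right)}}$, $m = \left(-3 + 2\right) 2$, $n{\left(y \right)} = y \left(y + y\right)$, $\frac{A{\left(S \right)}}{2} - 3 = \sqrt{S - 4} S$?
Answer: $\frac{4 \left(- 20 \sqrt{6} + 67 i\right)}{- 5 i + 4 \sqrt{6}} \approx -26.942 + 13.604 i$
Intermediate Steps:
$A{\left(S \right)} = 6 + 2 S \sqrt{-4 + S}$ ($A{\left(S \right)} = 6 + 2 \sqrt{S - 4} S = 6 + 2 \sqrt{-4 + S} S = 6 + 2 S \sqrt{-4 + S}$)
$n{\left(y \right)} = 2 y^{2}$ ($n{\left(y \right)} = y 2 y = 2 y^{2}$)
$m = -2$ ($m = \left(-1\right) 2 = -2$)
$t = \frac{72}{6 - 4 i \sqrt{6}}$ ($t = \frac{2 \cdot 6^{2}}{6 + 2 \left(-2\right) \sqrt{-4 - 2}} = \frac{2 \cdot 36}{6 + 2 \left(-2\right) \sqrt{-6}} = \frac{72}{6 + 2 \left(-2\right) i \sqrt{6}} = \frac{72}{6 - 4 i \sqrt{6}} \approx 3.2727 + 5.3443 i$)
$\left(m + t\right)^{2} = \left(-2 + \left(\frac{36}{11} + \frac{24 i \sqrt{6}}{11}\right)\right)^{2} = \left(\frac{14}{11} + \frac{24 i \sqrt{6}}{11}\right)^{2}$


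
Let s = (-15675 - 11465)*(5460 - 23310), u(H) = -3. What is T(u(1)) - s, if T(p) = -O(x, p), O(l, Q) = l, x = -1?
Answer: -484448999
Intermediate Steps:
T(p) = 1 (T(p) = -1*(-1) = 1)
s = 484449000 (s = -27140*(-17850) = 484449000)
T(u(1)) - s = 1 - 1*484449000 = 1 - 484449000 = -484448999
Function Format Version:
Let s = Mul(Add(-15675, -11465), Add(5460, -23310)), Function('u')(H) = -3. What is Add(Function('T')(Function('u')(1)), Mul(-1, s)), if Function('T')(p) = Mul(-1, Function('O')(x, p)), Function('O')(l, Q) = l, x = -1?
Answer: -484448999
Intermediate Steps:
Function('T')(p) = 1 (Function('T')(p) = Mul(-1, -1) = 1)
s = 484449000 (s = Mul(-27140, -17850) = 484449000)
Add(Function('T')(Function('u')(1)), Mul(-1, s)) = Add(1, Mul(-1, 484449000)) = Add(1, -484449000) = -484448999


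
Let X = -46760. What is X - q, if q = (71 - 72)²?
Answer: -46761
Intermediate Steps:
q = 1 (q = (-1)² = 1)
X - q = -46760 - 1*1 = -46760 - 1 = -46761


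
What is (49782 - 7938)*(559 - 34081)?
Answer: -1402694568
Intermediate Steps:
(49782 - 7938)*(559 - 34081) = 41844*(-33522) = -1402694568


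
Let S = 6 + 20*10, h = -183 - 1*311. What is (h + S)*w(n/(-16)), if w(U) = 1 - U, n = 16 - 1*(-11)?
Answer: -774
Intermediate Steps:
n = 27 (n = 16 + 11 = 27)
h = -494 (h = -183 - 311 = -494)
S = 206 (S = 6 + 200 = 206)
(h + S)*w(n/(-16)) = (-494 + 206)*(1 - 27/(-16)) = -288*(1 - 27*(-1)/16) = -288*(1 - 1*(-27/16)) = -288*(1 + 27/16) = -288*43/16 = -774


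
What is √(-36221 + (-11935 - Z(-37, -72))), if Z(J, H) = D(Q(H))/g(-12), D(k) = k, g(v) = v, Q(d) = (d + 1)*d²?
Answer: 2*I*√19707 ≈ 280.76*I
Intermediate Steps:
Q(d) = d²*(1 + d) (Q(d) = (1 + d)*d² = d²*(1 + d))
Z(J, H) = -H²*(1 + H)/12 (Z(J, H) = (H²*(1 + H))/(-12) = (H²*(1 + H))*(-1/12) = -H²*(1 + H)/12)
√(-36221 + (-11935 - Z(-37, -72))) = √(-36221 + (-11935 - (-72)²*(-1 - 1*(-72))/12)) = √(-36221 + (-11935 - 5184*(-1 + 72)/12)) = √(-36221 + (-11935 - 5184*71/12)) = √(-36221 + (-11935 - 1*30672)) = √(-36221 + (-11935 - 30672)) = √(-36221 - 42607) = √(-78828) = 2*I*√19707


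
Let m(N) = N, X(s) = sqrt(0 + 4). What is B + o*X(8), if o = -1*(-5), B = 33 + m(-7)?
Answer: 36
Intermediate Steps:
X(s) = 2 (X(s) = sqrt(4) = 2)
B = 26 (B = 33 - 7 = 26)
o = 5
B + o*X(8) = 26 + 5*2 = 26 + 10 = 36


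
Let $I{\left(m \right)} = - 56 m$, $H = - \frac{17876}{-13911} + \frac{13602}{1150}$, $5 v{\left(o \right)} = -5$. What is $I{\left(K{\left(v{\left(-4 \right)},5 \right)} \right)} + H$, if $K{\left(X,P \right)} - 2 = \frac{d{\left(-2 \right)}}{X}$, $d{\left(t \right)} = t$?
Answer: $- \frac{1686849389}{7998825} \approx -210.89$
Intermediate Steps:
$v{\left(o \right)} = -1$ ($v{\left(o \right)} = \frac{1}{5} \left(-5\right) = -1$)
$K{\left(X,P \right)} = 2 - \frac{2}{X}$
$H = \frac{104887411}{7998825}$ ($H = \left(-17876\right) \left(- \frac{1}{13911}\right) + 13602 \cdot \frac{1}{1150} = \frac{17876}{13911} + \frac{6801}{575} = \frac{104887411}{7998825} \approx 13.113$)
$I{\left(K{\left(v{\left(-4 \right)},5 \right)} \right)} + H = - 56 \left(2 - \frac{2}{-1}\right) + \frac{104887411}{7998825} = - 56 \left(2 - -2\right) + \frac{104887411}{7998825} = - 56 \left(2 + 2\right) + \frac{104887411}{7998825} = \left(-56\right) 4 + \frac{104887411}{7998825} = -224 + \frac{104887411}{7998825} = - \frac{1686849389}{7998825}$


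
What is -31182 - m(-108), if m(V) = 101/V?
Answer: -3367555/108 ≈ -31181.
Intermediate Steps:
-31182 - m(-108) = -31182 - 101/(-108) = -31182 - 101*(-1)/108 = -31182 - 1*(-101/108) = -31182 + 101/108 = -3367555/108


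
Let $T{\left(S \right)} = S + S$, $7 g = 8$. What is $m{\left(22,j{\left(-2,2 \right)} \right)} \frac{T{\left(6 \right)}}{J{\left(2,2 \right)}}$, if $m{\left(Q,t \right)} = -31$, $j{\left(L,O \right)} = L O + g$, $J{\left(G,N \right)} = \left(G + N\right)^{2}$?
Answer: $- \frac{93}{4} \approx -23.25$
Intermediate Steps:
$g = \frac{8}{7}$ ($g = \frac{1}{7} \cdot 8 = \frac{8}{7} \approx 1.1429$)
$j{\left(L,O \right)} = \frac{8}{7} + L O$ ($j{\left(L,O \right)} = L O + \frac{8}{7} = \frac{8}{7} + L O$)
$T{\left(S \right)} = 2 S$
$m{\left(22,j{\left(-2,2 \right)} \right)} \frac{T{\left(6 \right)}}{J{\left(2,2 \right)}} = - 31 \frac{2 \cdot 6}{\left(2 + 2\right)^{2}} = - 31 \frac{12}{4^{2}} = - 31 \cdot \frac{12}{16} = - 31 \cdot 12 \cdot \frac{1}{16} = \left(-31\right) \frac{3}{4} = - \frac{93}{4}$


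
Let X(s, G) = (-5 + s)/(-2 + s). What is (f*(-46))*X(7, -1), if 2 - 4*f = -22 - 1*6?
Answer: -138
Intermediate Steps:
f = 15/2 (f = 1/2 - (-22 - 1*6)/4 = 1/2 - (-22 - 6)/4 = 1/2 - 1/4*(-28) = 1/2 + 7 = 15/2 ≈ 7.5000)
X(s, G) = (-5 + s)/(-2 + s)
(f*(-46))*X(7, -1) = ((15/2)*(-46))*((-5 + 7)/(-2 + 7)) = -345*2/5 = -138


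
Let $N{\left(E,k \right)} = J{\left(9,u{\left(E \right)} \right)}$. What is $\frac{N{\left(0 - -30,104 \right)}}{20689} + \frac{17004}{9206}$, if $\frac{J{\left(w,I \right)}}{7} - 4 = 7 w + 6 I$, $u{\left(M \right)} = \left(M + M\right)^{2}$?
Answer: $\frac{874030285}{95231467} \approx 9.178$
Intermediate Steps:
$u{\left(M \right)} = 4 M^{2}$ ($u{\left(M \right)} = \left(2 M\right)^{2} = 4 M^{2}$)
$J{\left(w,I \right)} = 28 + 42 I + 49 w$ ($J{\left(w,I \right)} = 28 + 7 \left(7 w + 6 I\right) = 28 + 7 \left(6 I + 7 w\right) = 28 + \left(42 I + 49 w\right) = 28 + 42 I + 49 w$)
$N{\left(E,k \right)} = 469 + 168 E^{2}$ ($N{\left(E,k \right)} = 28 + 42 \cdot 4 E^{2} + 49 \cdot 9 = 28 + 168 E^{2} + 441 = 469 + 168 E^{2}$)
$\frac{N{\left(0 - -30,104 \right)}}{20689} + \frac{17004}{9206} = \frac{469 + 168 \left(0 - -30\right)^{2}}{20689} + \frac{17004}{9206} = \left(469 + 168 \left(0 + 30\right)^{2}\right) \frac{1}{20689} + 17004 \cdot \frac{1}{9206} = \left(469 + 168 \cdot 30^{2}\right) \frac{1}{20689} + \frac{8502}{4603} = \left(469 + 168 \cdot 900\right) \frac{1}{20689} + \frac{8502}{4603} = \left(469 + 151200\right) \frac{1}{20689} + \frac{8502}{4603} = 151669 \cdot \frac{1}{20689} + \frac{8502}{4603} = \frac{151669}{20689} + \frac{8502}{4603} = \frac{874030285}{95231467}$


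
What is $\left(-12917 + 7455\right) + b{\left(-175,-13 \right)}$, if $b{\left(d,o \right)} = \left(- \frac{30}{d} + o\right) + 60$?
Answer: $- \frac{189519}{35} \approx -5414.8$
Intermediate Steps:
$b{\left(d,o \right)} = 60 + o - \frac{30}{d}$ ($b{\left(d,o \right)} = \left(o - \frac{30}{d}\right) + 60 = 60 + o - \frac{30}{d}$)
$\left(-12917 + 7455\right) + b{\left(-175,-13 \right)} = \left(-12917 + 7455\right) - \left(-47 - \frac{6}{35}\right) = -5462 - - \frac{1651}{35} = -5462 + \left(60 - 13 + \frac{6}{35}\right) = -5462 + \frac{1651}{35} = - \frac{189519}{35}$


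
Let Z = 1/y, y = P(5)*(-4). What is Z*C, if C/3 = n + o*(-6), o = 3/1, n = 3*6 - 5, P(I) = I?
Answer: ¾ ≈ 0.75000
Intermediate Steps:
n = 13 (n = 18 - 5 = 13)
o = 3 (o = 3*1 = 3)
y = -20 (y = 5*(-4) = -20)
C = -15 (C = 3*(13 + 3*(-6)) = 3*(13 - 18) = 3*(-5) = -15)
Z = -1/20 (Z = 1/(-20) = -1/20 ≈ -0.050000)
Z*C = -1/20*(-15) = ¾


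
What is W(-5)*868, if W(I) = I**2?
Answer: 21700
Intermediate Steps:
W(-5)*868 = (-5)**2*868 = 25*868 = 21700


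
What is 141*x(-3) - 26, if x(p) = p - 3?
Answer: -872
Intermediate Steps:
x(p) = -3 + p
141*x(-3) - 26 = 141*(-3 - 3) - 26 = 141*(-6) - 26 = -846 - 26 = -872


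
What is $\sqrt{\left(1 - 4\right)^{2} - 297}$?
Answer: $12 i \sqrt{2} \approx 16.971 i$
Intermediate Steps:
$\sqrt{\left(1 - 4\right)^{2} - 297} = \sqrt{\left(-3\right)^{2} - 297} = \sqrt{9 - 297} = \sqrt{-288} = 12 i \sqrt{2}$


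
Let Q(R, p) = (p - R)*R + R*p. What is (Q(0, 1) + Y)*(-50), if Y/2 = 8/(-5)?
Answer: 160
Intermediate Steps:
Q(R, p) = R*p + R*(p - R) (Q(R, p) = R*(p - R) + R*p = R*p + R*(p - R))
Y = -16/5 (Y = 2*(8/(-5)) = 2*(8*(-⅕)) = 2*(-8/5) = -16/5 ≈ -3.2000)
(Q(0, 1) + Y)*(-50) = (0*(-1*0 + 2*1) - 16/5)*(-50) = (0*(0 + 2) - 16/5)*(-50) = (0*2 - 16/5)*(-50) = (0 - 16/5)*(-50) = -16/5*(-50) = 160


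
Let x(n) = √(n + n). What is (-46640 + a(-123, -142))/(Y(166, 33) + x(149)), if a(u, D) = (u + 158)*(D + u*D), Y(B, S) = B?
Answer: 46455100/13629 - 279850*√298/13629 ≈ 3054.1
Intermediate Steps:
x(n) = √2*√n (x(n) = √(2*n) = √2*√n)
a(u, D) = (158 + u)*(D + D*u)
(-46640 + a(-123, -142))/(Y(166, 33) + x(149)) = (-46640 - 142*(158 + (-123)² + 159*(-123)))/(166 + √2*√149) = (-46640 - 142*(158 + 15129 - 19557))/(166 + √298) = (-46640 - 142*(-4270))/(166 + √298) = (-46640 + 606340)/(166 + √298) = 559700/(166 + √298)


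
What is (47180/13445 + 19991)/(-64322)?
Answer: -53765235/172961858 ≈ -0.31085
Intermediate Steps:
(47180/13445 + 19991)/(-64322) = (47180*(1/13445) + 19991)*(-1/64322) = (9436/2689 + 19991)*(-1/64322) = (53765235/2689)*(-1/64322) = -53765235/172961858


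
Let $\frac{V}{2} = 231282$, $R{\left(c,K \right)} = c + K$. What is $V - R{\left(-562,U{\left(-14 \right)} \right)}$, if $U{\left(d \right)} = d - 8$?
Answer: $463148$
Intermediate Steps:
$U{\left(d \right)} = -8 + d$
$R{\left(c,K \right)} = K + c$
$V = 462564$ ($V = 2 \cdot 231282 = 462564$)
$V - R{\left(-562,U{\left(-14 \right)} \right)} = 462564 - \left(\left(-8 - 14\right) - 562\right) = 462564 - \left(-22 - 562\right) = 462564 - -584 = 462564 + 584 = 463148$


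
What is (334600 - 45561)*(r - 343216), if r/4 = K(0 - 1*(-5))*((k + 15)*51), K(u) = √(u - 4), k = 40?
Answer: -95959791844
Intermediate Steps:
K(u) = √(-4 + u)
r = 11220 (r = 4*(√(-4 + (0 - 1*(-5)))*((40 + 15)*51)) = 4*(√(-4 + (0 + 5))*(55*51)) = 4*(√(-4 + 5)*2805) = 4*(√1*2805) = 4*(1*2805) = 4*2805 = 11220)
(334600 - 45561)*(r - 343216) = (334600 - 45561)*(11220 - 343216) = 289039*(-331996) = -95959791844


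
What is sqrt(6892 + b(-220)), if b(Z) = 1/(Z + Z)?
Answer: sqrt(333572690)/220 ≈ 83.018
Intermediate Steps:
b(Z) = 1/(2*Z)
sqrt(6892 + b(-220)) = sqrt(6892 + (1/2)/(-220)) = sqrt(6892 + (1/2)*(-1/220)) = sqrt(6892 - 1/440) = sqrt(3032479/440) = sqrt(333572690)/220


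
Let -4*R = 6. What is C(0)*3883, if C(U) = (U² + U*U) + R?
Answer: -11649/2 ≈ -5824.5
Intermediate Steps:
R = -3/2 (R = -¼*6 = -3/2 ≈ -1.5000)
C(U) = -3/2 + 2*U² (C(U) = (U² + U*U) - 3/2 = (U² + U²) - 3/2 = 2*U² - 3/2 = -3/2 + 2*U²)
C(0)*3883 = (-3/2 + 2*0²)*3883 = (-3/2 + 2*0)*3883 = (-3/2 + 0)*3883 = -3/2*3883 = -11649/2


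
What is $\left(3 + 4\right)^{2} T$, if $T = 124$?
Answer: $6076$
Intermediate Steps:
$\left(3 + 4\right)^{2} T = \left(3 + 4\right)^{2} \cdot 124 = 7^{2} \cdot 124 = 49 \cdot 124 = 6076$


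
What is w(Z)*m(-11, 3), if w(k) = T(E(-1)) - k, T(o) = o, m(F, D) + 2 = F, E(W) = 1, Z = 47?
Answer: 598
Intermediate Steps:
m(F, D) = -2 + F
w(k) = 1 - k
w(Z)*m(-11, 3) = (1 - 1*47)*(-2 - 11) = (1 - 47)*(-13) = -46*(-13) = 598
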